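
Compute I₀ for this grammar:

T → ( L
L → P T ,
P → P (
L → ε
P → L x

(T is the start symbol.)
First, augment the grammar with T' → T
I₀ = CLOSURE({ [T' → . T] }):
  [T' → . T] has the dot before T: add [T → . ( L]
No further items can be added.

I₀ = { [T → . ( L], [T' → . T] }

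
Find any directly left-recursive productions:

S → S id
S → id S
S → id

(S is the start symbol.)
S → S id: LEFT RECURSIVE (starts with S)
S → id S: starts with id
S → id: starts with id

The grammar has direct left recursion on: S.

Answer: Yes, S is left-recursive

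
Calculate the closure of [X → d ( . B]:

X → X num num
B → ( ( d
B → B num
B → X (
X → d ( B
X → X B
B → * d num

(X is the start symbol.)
To compute CLOSURE, for each item [A → α.Bβ] where B is a non-terminal, add [B → .γ] for all productions B → γ; repeat for the newly added items until nothing changes.

Start with: [X → d ( . B]
  [X → d ( . B] has the dot before B: add [B → . ( ( d], [B → . B num], [B → . X (], [B → . * d num]
  [B → . X (] has the dot before X: add [X → . X num num], [X → . d ( B], [X → . X B]
No further items can be added.

CLOSURE = { [B → . ( ( d], [B → . * d num], [B → . B num], [B → . X (], [X → . X B], [X → . X num num], [X → . d ( B], [X → d ( . B] }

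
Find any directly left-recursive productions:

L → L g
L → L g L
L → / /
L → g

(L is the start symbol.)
Yes, L is left-recursive

Direct left recursion occurs when N → N α for some non-terminal N (the right-hand side begins with the left-hand side itself).

L → L g: LEFT RECURSIVE (starts with L)
L → L g L: LEFT RECURSIVE (starts with L)
L → / /: starts with '/'
L → g: starts with g

The grammar has direct left recursion on: L.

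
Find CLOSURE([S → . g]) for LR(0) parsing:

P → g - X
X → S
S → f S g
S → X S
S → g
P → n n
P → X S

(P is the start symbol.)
To compute CLOSURE, for each item [A → α.Bβ] where B is a non-terminal, add [B → .γ] for all productions B → γ; repeat for the newly added items until nothing changes.

Start with: [S → . g]
The dot precedes the terminal g, so nothing is added.

CLOSURE = { [S → . g] }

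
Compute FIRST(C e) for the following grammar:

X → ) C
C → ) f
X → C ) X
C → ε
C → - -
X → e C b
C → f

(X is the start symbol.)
{ ')', '-', 'e', 'f' }

FIRST sets of the non-terminals involved (from the grammar, by fixed-point iteration):
  FIRST(C) = { ')', '-', 'f', ε }

To compute FIRST(C e), process the symbols left to right:
Symbol C is a non-terminal. Add FIRST(C) \ {ε} = { ')', '-', 'f' }
C is nullable (ε ∈ FIRST(C)), continue to the next symbol.
Symbol e is a terminal. Add 'e' and stop.
FIRST(C e) = { ')', '-', 'e', 'f' }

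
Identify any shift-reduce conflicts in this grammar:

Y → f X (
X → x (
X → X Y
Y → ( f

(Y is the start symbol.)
Yes — I7: [Y → f X ( .] vs [Y → ( . f]

A shift-reduce conflict occurs when an LR(0) state has both:
  - a complete (reduce) item [A → α .] (dot at the end), and
  - a shift item [B → β . c γ] (dot before a terminal).

Augment with Y' → Y and build the canonical LR(0) collection (I0 = CLOSURE({[Y' → . Y]}), then GOTO on every symbol after a dot until no new states appear). It has 10 states:
  I0: { [Y → . ( f], [Y → . f X (], [Y' → . Y] }  — shift
  I1: { [Y → ( . f] }  — shift
  I2: { [Y' → Y .] }  — accept
  I3: { [X → . X Y], [X → . x (], [Y → f . X (] }  — shift
  I4: { [X → X . Y], [Y → . ( f], [Y → . f X (], [Y → f X . (] }  — shift
  I5: { [X → x . (] }  — shift
  I6: { [X → x ( .] }  — reduce
  I7: { [Y → ( . f], [Y → f X ( .] }  — shift, reduce
  I8: { [X → X Y .] }  — reduce
  I9: { [Y → ( f .] }  — reduce

I7 contains reduce item [Y → f X ( .] and shift item [Y → ( . f] — shift-reduce conflict.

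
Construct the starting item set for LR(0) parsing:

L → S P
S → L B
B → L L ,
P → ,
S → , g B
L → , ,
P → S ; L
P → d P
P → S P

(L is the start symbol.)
First, augment the grammar with L' → L
I₀ = CLOSURE({ [L' → . L] }):
  [L' → . L] has the dot before L: add [L → . S P], [L → . , ,]
  [L → . S P] has the dot before S: add [S → . L B], [S → . , g B]
No further items can be added.

I₀ = { [L → . , ,], [L → . S P], [L' → . L], [S → . , g B], [S → . L B] }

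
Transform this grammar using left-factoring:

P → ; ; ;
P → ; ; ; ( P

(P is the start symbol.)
Left-factoring transforms A → αβ₁ | αβ₂ into A → αA' and A' → β₁ | β₂
(α is the longest common prefix among the alternatives). Repeat until
no nonterminal has two alternatives with a common prefix.

Round 1: P has alternatives sharing prefix '; ; ;'. Introduce P': P → ; ; ; P'
  Add: P' → ε
  Add: P' → ( P

No remaining common prefixes — done.

Resulting grammar:
P → ; ; ; P'
P' → ε
P' → ( P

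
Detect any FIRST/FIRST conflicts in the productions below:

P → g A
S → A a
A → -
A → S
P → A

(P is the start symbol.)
Yes. A → '-' / A → S on { '-' }

FIRST sets of the non-terminals at (or reachable through a nullable prefix from) the front of some alternative:
  FIRST(A) = { '-' }
  FIRST(S) = { '-' }

Productions for P:
  P → g A: FIRST = { 'g' }
  P → A: FIRST = { '-' }
Productions for A:
  A → -: FIRST = { '-' }
  A → S: FIRST = { '-' }
S has only one production, so no FIRST/FIRST conflict is possible there.

Conflict for A: A → - and A → S
  Overlap: { '-' }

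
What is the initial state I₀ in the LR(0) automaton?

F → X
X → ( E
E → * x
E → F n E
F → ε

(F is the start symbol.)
First, augment the grammar with F' → F
I₀ = CLOSURE({ [F' → . F] }):
  [F' → . F] has the dot before F: add [F → . X], [F → .]
  [F → . X] has the dot before X: add [X → . ( E]
No further items can be added.

I₀ = { [F → . X], [F → .], [F' → . F], [X → . ( E] }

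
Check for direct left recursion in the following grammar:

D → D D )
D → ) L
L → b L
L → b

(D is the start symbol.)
D → D D ): LEFT RECURSIVE (starts with D)
D → ) L: starts with ')'
L → b L: starts with b
L → b: starts with b

The grammar has direct left recursion on: D.

Answer: Yes, D is left-recursive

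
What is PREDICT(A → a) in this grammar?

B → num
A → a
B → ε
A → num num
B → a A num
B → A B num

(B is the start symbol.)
{ 'a' }

PREDICT(A → a) = (FIRST(RHS) \ {ε}) ∪ (FOLLOW(A) if ε ∈ FIRST(RHS), i.e. RHS ⇒* ε)
FIRST(a) = { 'a' }
ε ∉ FIRST(a), so FOLLOW(A) is not added.
PREDICT(A → a) = { 'a' }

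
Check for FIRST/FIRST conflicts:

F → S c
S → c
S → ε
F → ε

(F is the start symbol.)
A FIRST/FIRST conflict occurs when two productions N → α and N → β for the same non-terminal have FIRST(α) ∩ FIRST(β) ≠ ∅ (with ε ∈ FIRST of a nullable right-hand side, so two nullable alternatives also conflict).

FIRST sets of the non-terminals at (or reachable through a nullable prefix from) the front of some alternative:
  FIRST(S) = { 'c', ε }

Productions for F:
  F → S c: FIRST = { 'c' }
  F → ε: FIRST = { ε }
Productions for S:
  S → c: FIRST = { 'c' }
  S → ε: FIRST = { ε }

All alternatives of each non-terminal have pairwise disjoint FIRST sets.

Answer: No FIRST/FIRST conflicts.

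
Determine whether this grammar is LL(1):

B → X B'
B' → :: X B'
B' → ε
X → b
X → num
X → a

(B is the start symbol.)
A grammar is LL(1) if for each non-terminal N with multiple productions, the predict sets of those productions are pairwise disjoint, where PREDICT(N → α) = (FIRST(α) \ {ε}) ∪ (FOLLOW(N) if α ⇒* ε).

Relevant sets:
  FOLLOW(B') = { $ }

For B':
  PREDICT(B' → :: X B') = { '::' }
  PREDICT(B' → ε) = { $ }
For X:
  PREDICT(X → b) = { 'b' }
  PREDICT(X → num) = { 'num' }
  PREDICT(X → a) = { 'a' }
B has a single production, so nothing to check there.

All predict sets are disjoint. The grammar IS LL(1).

Answer: Yes, the grammar is LL(1).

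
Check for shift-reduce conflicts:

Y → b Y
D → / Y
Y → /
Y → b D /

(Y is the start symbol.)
Yes — I4: [Y → / .] vs [Y → . /]

Augment with Y' → Y and build the canonical LR(0) collection (I0 = CLOSURE({[Y' → . Y]}), then GOTO on every symbol after a dot until no new states appear). It has 9 states:
  I0: { [Y → . /], [Y → . b D /], [Y → . b Y], [Y' → . Y] }  — shift
  I1: { [Y → / .] }  — reduce
  I2: { [Y' → Y .] }  — accept
  I3: { [D → . / Y], [Y → . /], [Y → . b D /], [Y → . b Y], [Y → b . D /], [Y → b . Y] }  — shift
  I4: { [D → / . Y], [Y → . /], [Y → . b D /], [Y → . b Y], [Y → / .] }  — shift, reduce
  I5: { [Y → b D . /] }  — shift
  I6: { [Y → b Y .] }  — reduce
  I7: { [Y → b D / .] }  — reduce
  I8: { [D → / Y .] }  — reduce

I4 contains reduce item [Y → / .] and shift items [Y → . /], [Y → . b D /], [Y → . b Y] — shift-reduce conflict.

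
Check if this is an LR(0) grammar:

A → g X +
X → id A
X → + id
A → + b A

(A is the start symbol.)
A grammar is LR(0) if no state in the canonical LR(0) collection has:
  - both a shift item (dot before a terminal) and a complete item (shift-reduce conflict), or
  - two or more complete items (reduce-reduce conflict; the accept item [A' → A .] counts as a complete item here).

Augment with A' → A and build the canonical LR(0) collection (I0 = CLOSURE({[A' → . A]}), then GOTO on every symbol after a dot until no new states appear). It has 12 states:
  I0: { [A → . + b A], [A → . g X +], [A' → . A] }  — shift
  I1: { [A → + . b A] }  — shift
  I2: { [A' → A .] }  — accept
  I3: { [A → g . X +], [X → . + id], [X → . id A] }  — shift
  I4: { [X → + . id] }  — shift
  I5: { [A → g X . +] }  — shift
  I6: { [A → . + b A], [A → . g X +], [X → id . A] }  — shift
  I7: { [X → id A .] }  — reduce
  I8: { [A → g X + .] }  — reduce
  I9: { [X → + id .] }  — reduce
  I10: { [A → + b . A], [A → . + b A], [A → . g X +] }  — shift
  I11: { [A → + b A .] }  — reduce

Every state is either a pure shift/goto state or contains exactly one complete item and nothing to shift — no conflicts. The grammar is LR(0).

Answer: Yes, the grammar is LR(0)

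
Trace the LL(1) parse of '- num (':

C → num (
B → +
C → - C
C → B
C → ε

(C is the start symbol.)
LL(1) parsing maintains a stack (initially the start symbol over $) and the input. At each step: if the stack top is a terminal, match it against the current input token; if it is a non-terminal N, replace it with the RHS of M[N, lookahead] (the unique production whose predict set contains the lookahead).

Stack is shown with the top on the left.

Stack    Input      Action
--------------------------
C $      - num ( $  output C → - C
- C $    - num ( $  match '-'
C $      num ( $    output C → num (
num ( $  num ( $    match 'num'
( $      ( $        match '('
$        $          accept

The string is accepted.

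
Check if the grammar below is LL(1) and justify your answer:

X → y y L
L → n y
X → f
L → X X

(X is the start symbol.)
Yes, the grammar is LL(1).

A grammar is LL(1) if for each non-terminal N with multiple productions, the predict sets of those productions are pairwise disjoint, where PREDICT(N → α) = (FIRST(α) \ {ε}) ∪ (FOLLOW(N) if α ⇒* ε).

Relevant sets:
  FIRST(X) = { 'f', 'y' }

For X:
  PREDICT(X → y y L) = { 'y' }
  PREDICT(X → f) = { 'f' }
For L:
  PREDICT(L → n y) = { 'n' }
  PREDICT(L → X X) = { 'f', 'y' }

All predict sets are disjoint. The grammar IS LL(1).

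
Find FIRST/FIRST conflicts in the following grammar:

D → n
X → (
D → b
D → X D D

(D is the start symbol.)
FIRST sets of the non-terminals at (or reachable through a nullable prefix from) the front of some alternative:
  FIRST(X) = { '(' }

Productions for D:
  D → n: FIRST = { 'n' }
  D → b: FIRST = { 'b' }
  D → X D D: FIRST = { '(' }
X has only one production, so no FIRST/FIRST conflict is possible there.

All alternatives of each non-terminal have pairwise disjoint FIRST sets.

Answer: No FIRST/FIRST conflicts.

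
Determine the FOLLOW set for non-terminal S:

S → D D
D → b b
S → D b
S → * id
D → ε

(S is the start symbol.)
{ $ }

To compute FOLLOW(S), find every occurrence of S on a right-hand side N → α S β: add FIRST(β) \ {ε}, and if β is empty or nullable also add FOLLOW(N). Iterate to a fixed point.

S is the start symbol, so $ ∈ FOLLOW(S).
S does not occur on any right-hand side.

Taking the union: FOLLOW(S) = { $ }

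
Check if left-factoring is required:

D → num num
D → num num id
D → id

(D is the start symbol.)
Left-factoring is needed when two productions for the same non-terminal
share a common prefix on the right-hand side.

Productions for D:
  D → num num
  D → num num id
  D → id

Found common prefix 'num num' in productions for D

Answer: Yes, D has productions with common prefix 'num num'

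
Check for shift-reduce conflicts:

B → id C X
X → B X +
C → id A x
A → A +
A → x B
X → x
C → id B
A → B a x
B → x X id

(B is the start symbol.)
A shift-reduce conflict occurs when an LR(0) state has both:
  - a complete (reduce) item [A → α .] (dot at the end), and
  - a shift item [B → β . c γ] (dot before a terminal).

Augment with B' → B and build the canonical LR(0) collection (I0 = CLOSURE({[B' → . B]}), then GOTO on every symbol after a dot until no new states appear). It has 21 states:
  I0: { [B → . id C X], [B → . x X id], [B' → . B] }  — shift
  I1: { [B' → B .] }  — accept
  I2: { [B → id . C X], [C → . id A x], [C → . id B] }  — shift
  I3: { [B → . id C X], [B → . x X id], [B → x . X id], [X → . B X +], [X → . x] }  — shift
  I4: { [B → . id C X], [B → . x X id], [X → . B X +], [X → . x], [X → B . X +] }  — shift
  I5: { [B → x X . id] }  — shift
  I6: { [B → . id C X], [B → . x X id], [B → x . X id], [X → . B X +], [X → . x], [X → x .] }  — shift, reduce
  I7: { [B → x X id .] }  — reduce
  I8: { [X → B X . +] }  — shift
  I9: { [X → B X + .] }  — reduce
  I10: { [B → . id C X], [B → . x X id], [B → id C . X], [X → . B X +], [X → . x] }  — shift
  I11: { [A → . A +], [A → . B a x], [A → . x B], [B → . id C X], [B → . x X id], [C → id . A x], [C → id . B] }  — shift
  I12: { [A → A . +], [C → id A . x] }  — shift
  I13: { [A → B . a x], [C → id B .] }  — shift, reduce
  I14: { [A → x . B], [B → . id C X], [B → . x X id], [B → x . X id], [X → . B X +], [X → . x] }  — shift
  I15: { [A → x B .], [B → . id C X], [B → . x X id], [X → . B X +], [X → . x], [X → B . X +] }  — shift, reduce
  I16: { [A → B a . x] }  — shift
  I17: { [A → B a x .] }  — reduce
  I18: { [A → A + .] }  — reduce
  I19: { [C → id A x .] }  — reduce
  I20: { [B → id C X .] }  — reduce

I6 contains reduce item [X → x .] and shift items [B → . id C X], [B → . x X id], [X → . x] — shift-reduce conflict.
I13 contains reduce item [C → id B .] and shift item [A → B . a x] — shift-reduce conflict.
I15 contains reduce item [A → x B .] and shift items [B → . id C X], [B → . x X id], [X → . x] — shift-reduce conflict.

Answer: Yes — I6: [X → x .] vs [B → . id C X]; I13: [C → id B .] vs [A → B . a x]; I15: [A → x B .] vs [B → . id C X]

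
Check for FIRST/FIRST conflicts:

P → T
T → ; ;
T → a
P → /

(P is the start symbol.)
No FIRST/FIRST conflicts.

FIRST sets of the non-terminals at (or reachable through a nullable prefix from) the front of some alternative:
  FIRST(T) = { ';', 'a' }

Productions for P:
  P → T: FIRST = { ';', 'a' }
  P → /: FIRST = { '/' }
Productions for T:
  T → ; ;: FIRST = { ';' }
  T → a: FIRST = { 'a' }

All alternatives of each non-terminal have pairwise disjoint FIRST sets.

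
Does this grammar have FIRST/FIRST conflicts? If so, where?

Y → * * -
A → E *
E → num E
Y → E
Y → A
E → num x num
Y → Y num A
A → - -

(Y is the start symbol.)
FIRST sets of the non-terminals at (or reachable through a nullable prefix from) the front of some alternative:
  FIRST(E) = { 'num' }
  FIRST(A) = { '-', 'num' }
  FIRST(Y) = { '*', '-', 'num' }

Productions for Y:
  Y → * * -: FIRST = { '*' }
  Y → E: FIRST = { 'num' }
  Y → A: FIRST = { '-', 'num' }
  Y → Y num A: FIRST = { '*', '-', 'num' }
Productions for A:
  A → E *: FIRST = { 'num' }
  A → - -: FIRST = { '-' }
Productions for E:
  E → num E: FIRST = { 'num' }
  E → num x num: FIRST = { 'num' }

Conflict for Y: Y → * * - and Y → Y num A
  Overlap: { '*' }
Conflict for Y: Y → E and Y → A
  Overlap: { 'num' }
Conflict for Y: Y → E and Y → Y num A
  Overlap: { 'num' }
Conflict for Y: Y → A and Y → Y num A
  Overlap: { '-', 'num' }
Conflict for E: E → num E and E → num x num
  Overlap: { 'num' }

Answer: Yes. Y → '*' '*' '-' / Y → Y num A on { '*' }; Y → E / Y → A on { 'num' }; Y → E / Y → Y num A on { 'num' }; Y → A / Y → Y num A on { '-', 'num' }; E → num E / E → num x num on { 'num' }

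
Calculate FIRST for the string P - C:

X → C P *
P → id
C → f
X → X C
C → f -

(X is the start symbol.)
FIRST sets of the non-terminals involved (from the grammar, by fixed-point iteration):
  FIRST(P) = { 'id' }

To compute FIRST(P - C), process the symbols left to right:
Symbol P is a non-terminal. Add FIRST(P) \ {ε} = { 'id' }
P is not nullable (ε ∉ FIRST(P)), so stop here.
FIRST(P - C) = { 'id' }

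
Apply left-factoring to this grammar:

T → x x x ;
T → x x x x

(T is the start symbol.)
Left-factoring transforms A → αβ₁ | αβ₂ into A → αA' and A' → β₁ | β₂
(α is the longest common prefix among the alternatives). Repeat until
no nonterminal has two alternatives with a common prefix.

Round 1: T has alternatives sharing prefix 'x x x'. Introduce T': T → x x x T'
  Add: T' → ;
  Add: T' → x

No remaining common prefixes — done.

Resulting grammar:
T → x x x T'
T' → ;
T' → x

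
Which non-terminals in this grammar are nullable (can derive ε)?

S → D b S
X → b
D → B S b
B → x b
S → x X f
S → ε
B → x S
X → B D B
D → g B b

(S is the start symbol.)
A non-terminal is nullable if it can derive ε (the empty string): either it has an ε-production, or it has a production whose right-hand side consists entirely of nullable non-terminals.

ε-productions: S → ε
So S is immediately nullable.
No further non-terminal can be added: every production for the remaining non-terminals contains a terminal or a non-nullable non-terminal.
Nullable = { 'S' }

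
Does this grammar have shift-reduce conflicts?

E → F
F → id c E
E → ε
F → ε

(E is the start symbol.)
Augment with E' → E and build the canonical LR(0) collection (I0 = CLOSURE({[E' → . E]}), then GOTO on every symbol after a dot until no new states appear). It has 6 states:
  I0: { [E → . F], [E → .], [E' → . E], [F → . id c E], [F → .] }  — shift, 2 reduces
  I1: { [E' → E .] }  — accept
  I2: { [E → F .] }  — reduce
  I3: { [F → id . c E] }  — shift
  I4: { [E → . F], [E → .], [F → . id c E], [F → .], [F → id c . E] }  — shift, 2 reduces
  I5: { [F → id c E .] }  — reduce

I0 contains reduce items [E → .], [F → .] and shift item [F → . id c E] — shift-reduce conflict.
I4 contains reduce items [E → .], [F → .] and shift item [F → . id c E] — shift-reduce conflict.

Answer: Yes — I0: [E → .] vs [F → . id c E]; I4: [E → .] vs [F → . id c E]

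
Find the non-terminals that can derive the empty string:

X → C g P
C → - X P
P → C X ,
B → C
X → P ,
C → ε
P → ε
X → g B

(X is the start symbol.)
{ 'B', 'C', 'P' }

ε-productions: C → ε, P → ε
So C, P are immediately nullable.
B → C: every symbol on the right is nullable, so B is nullable too.
No further non-terminal can be added: every production for the remaining non-terminals contains a terminal or a non-nullable non-terminal.
Nullable = { 'B', 'C', 'P' }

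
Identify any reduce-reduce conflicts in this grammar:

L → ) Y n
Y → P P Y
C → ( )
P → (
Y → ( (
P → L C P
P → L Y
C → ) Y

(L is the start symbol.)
No reduce-reduce conflicts

Augment with L' → L and build the canonical LR(0) collection (I0 = CLOSURE({[L' → . L]}), then GOTO on every symbol after a dot until no new states appear). It has 19 states:
  I0: { [L → . ) Y n], [L' → . L] }  — shift
  I1: { [L → ) . Y n], [L → . ) Y n], [P → . (], [P → . L C P], [P → . L Y], [Y → . ( (], [Y → . P P Y] }  — shift
  I2: { [L' → L .] }  — accept
  I3: { [P → ( .], [Y → ( . (] }  — shift, reduce
  I4: { [C → . ( )], [C → . ) Y], [L → . ) Y n], [P → . (], [P → . L C P], [P → . L Y], [P → L . C P], [P → L . Y], [Y → . ( (], [Y → . P P Y] }  — shift
  I5: { [L → . ) Y n], [P → . (], [P → . L C P], [P → . L Y], [Y → P . P Y] }  — shift
  I6: { [L → ) Y . n] }  — shift
  I7: { [L → ) Y n .] }  — reduce
  I8: { [P → ( .] }  — reduce
  I9: { [L → . ) Y n], [P → . (], [P → . L C P], [P → . L Y], [Y → . ( (], [Y → . P P Y], [Y → P P . Y] }  — shift
  I10: { [Y → P P Y .] }  — reduce
  I11: { [C → ( . )], [P → ( .], [Y → ( . (] }  — shift, reduce
  I12: { [C → ) . Y], [L → ) . Y n], [L → . ) Y n], [P → . (], [P → . L C P], [P → . L Y], [Y → . ( (], [Y → . P P Y] }  — shift
  I13: { [L → . ) Y n], [P → . (], [P → . L C P], [P → . L Y], [P → L C . P] }  — shift
  I14: { [P → L Y .] }  — reduce
  I15: { [P → L C P .] }  — reduce
  I16: { [C → ) Y .], [L → ) Y . n] }  — shift, reduce
  I17: { [Y → ( ( .] }  — reduce
  I18: { [C → ( ) .] }  — reduce

No state contains more than one complete item.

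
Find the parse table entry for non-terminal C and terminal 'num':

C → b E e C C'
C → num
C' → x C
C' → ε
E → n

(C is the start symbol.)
C → num

To find M[C, 'num'], we find productions for C where 'num' is in the predict set (PREDICT(N → α) = (FIRST(α) \ {ε}) ∪ (FOLLOW(N) if α ⇒* ε)).

C → b E e C C': PREDICT = { 'b' }
C → num: PREDICT = { 'num' }
  'num' is in predict set, so this production goes in M[C, 'num']

M[C, 'num'] = C → num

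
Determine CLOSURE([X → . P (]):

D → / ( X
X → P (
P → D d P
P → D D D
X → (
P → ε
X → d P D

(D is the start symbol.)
To compute CLOSURE, for each item [A → α.Bβ] where B is a non-terminal, add [B → .γ] for all productions B → γ; repeat for the newly added items until nothing changes.

Start with: [X → . P (]
  [X → . P (] has the dot before P: add [P → . D d P], [P → . D D D], [P → .]
  [P → . D d P] has the dot before D: add [D → . / ( X]
No further items can be added.

CLOSURE = { [D → . / ( X], [P → . D D D], [P → . D d P], [P → .], [X → . P (] }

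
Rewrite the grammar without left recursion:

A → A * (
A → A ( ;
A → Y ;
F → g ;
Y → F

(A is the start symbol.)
A is directly left-recursive. The standard transformation for
  A → A α₁ | ... | A α_m | β₁ | ... | β_n
is
  A  → β₁ A' | ... | β_n A'
  A' → α₁ A' | ... | α_m A' | ε

A → Y ; becomes A → Y ; A'
A → A * ( becomes A' → * ( A'
A → A ( ; becomes A' → ( ; A'
Add A' → ε

Productions for other non-terminals are unchanged:
  F → g ;
  Y → F

Resulting grammar:
A → Y ; A'
A' → * ( A'
A' → ( ; A'
A' → ε
F → g ;
Y → F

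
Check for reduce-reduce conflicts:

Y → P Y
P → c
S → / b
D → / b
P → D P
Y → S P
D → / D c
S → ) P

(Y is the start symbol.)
Yes — I15: [D → / b .] vs [S → / b .]

A reduce-reduce conflict occurs when an LR(0) state has two complete items [A → α .] and [B → β .] — both call for a reduction, and with no lookahead the parser cannot choose between them.

Augment with Y' → Y and build the canonical LR(0) collection (I0 = CLOSURE({[Y' → . Y]}), then GOTO on every symbol after a dot until no new states appear). It has 17 states:
  I0: { [D → . / D c], [D → . / b], [P → . D P], [P → . c], [S → . ) P], [S → . / b], [Y → . P Y], [Y → . S P], [Y' → . Y] }  — shift
  I1: { [D → . / D c], [D → . / b], [P → . D P], [P → . c], [S → ) . P] }  — shift
  I2: { [D → . / D c], [D → . / b], [D → / . D c], [D → / . b], [S → / . b] }  — shift
  I3: { [D → . / D c], [D → . / b], [P → . D P], [P → . c], [P → D . P] }  — shift
  I4: { [D → . / D c], [D → . / b], [P → . D P], [P → . c], [S → . ) P], [S → . / b], [Y → . P Y], [Y → . S P], [Y → P . Y] }  — shift
  I5: { [D → . / D c], [D → . / b], [P → . D P], [P → . c], [Y → S . P] }  — shift
  I6: { [Y' → Y .] }  — accept
  I7: { [P → c .] }  — reduce
  I8: { [D → . / D c], [D → . / b], [D → / . D c], [D → / . b] }  — shift
  I9: { [Y → S P .] }  — reduce
  I10: { [D → / D . c] }  — shift
  I11: { [D → / b .] }  — reduce
  I12: { [D → / D c .] }  — reduce
  I13: { [Y → P Y .] }  — reduce
  I14: { [P → D P .] }  — reduce
  I15: { [D → / b .], [S → / b .] }  — 2 reduces
  I16: { [S → ) P .] }  — reduce

I15 contains complete items [D → / b .], [S → / b .] — reduce-reduce conflict.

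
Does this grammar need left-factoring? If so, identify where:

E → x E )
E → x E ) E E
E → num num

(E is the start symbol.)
Left-factoring is needed when two productions for the same non-terminal
share a common prefix on the right-hand side.

Productions for E:
  E → x E )
  E → x E ) E E
  E → num num

Found common prefix 'x E )' in productions for E

Answer: Yes, E has productions with common prefix 'x E )'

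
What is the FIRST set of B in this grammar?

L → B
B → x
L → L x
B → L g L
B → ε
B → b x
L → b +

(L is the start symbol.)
{ 'b', 'g', 'x', ε }

To compute FIRST(B), examine every production with B on the left-hand side, reading each right-hand side left to right until a non-nullable symbol is reached.

FIRST sets of the other non-terminals involved (by the same procedure, iterated to a fixed point):
  FIRST(L) = { 'b', 'g', 'x', ε }

From B → x:
  - x is a terminal: add 'x' and stop
From B → L g L:
  - L is a non-terminal: add FIRST(L) \ {ε} = { 'b', 'g', 'x' }
    L is nullable, so continue to the next symbol
  - g is a terminal: add 'g' and stop
From B → ε:
  - ε-production, so ε ∈ FIRST(B)
From B → b x:
  - b is a terminal: add 'b' and stop

Collecting: FIRST(B) = { 'b', 'g', 'x', ε }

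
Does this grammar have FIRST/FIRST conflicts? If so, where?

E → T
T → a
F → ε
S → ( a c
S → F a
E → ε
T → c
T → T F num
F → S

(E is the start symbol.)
Yes. T → a / T → T F num on { 'a' }; T → c / T → T F num on { 'c' }; S → '(' a c / S → F a on { '(' }

A FIRST/FIRST conflict occurs when two productions N → α and N → β for the same non-terminal have FIRST(α) ∩ FIRST(β) ≠ ∅ (with ε ∈ FIRST of a nullable right-hand side, so two nullable alternatives also conflict).

FIRST sets of the non-terminals at (or reachable through a nullable prefix from) the front of some alternative:
  FIRST(T) = { 'a', 'c' }
  FIRST(S) = { '(', 'a' }
  FIRST(F) = { '(', 'a', ε }

Productions for E:
  E → T: FIRST = { 'a', 'c' }
  E → ε: FIRST = { ε }
Productions for T:
  T → a: FIRST = { 'a' }
  T → c: FIRST = { 'c' }
  T → T F num: FIRST = { 'a', 'c' }
Productions for F:
  F → ε: FIRST = { ε }
  F → S: FIRST = { '(', 'a' }
Productions for S:
  S → ( a c: FIRST = { '(' }
  S → F a: FIRST = { '(', 'a' }

Conflict for T: T → a and T → T F num
  Overlap: { 'a' }
Conflict for T: T → c and T → T F num
  Overlap: { 'c' }
Conflict for S: S → ( a c and S → F a
  Overlap: { '(' }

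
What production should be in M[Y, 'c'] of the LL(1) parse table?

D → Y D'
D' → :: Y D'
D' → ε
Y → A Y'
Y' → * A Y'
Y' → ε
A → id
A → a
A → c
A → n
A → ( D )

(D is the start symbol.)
To find M[Y, 'c'], we find productions for Y where 'c' is in the predict set (PREDICT(N → α) = (FIRST(α) \ {ε}) ∪ (FOLLOW(N) if α ⇒* ε)).

Relevant sets:
  FIRST(A) = { '(', 'a', 'c', 'id', 'n' }

Y → A Y': PREDICT = { '(', 'a', 'c', 'id', 'n' }
  'c' is in predict set, so this production goes in M[Y, 'c']

M[Y, 'c'] = Y → A Y'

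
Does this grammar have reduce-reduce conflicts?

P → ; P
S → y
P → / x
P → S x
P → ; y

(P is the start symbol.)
Yes — I8: [P → ; y .] vs [S → y .]

Augment with P' → P and build the canonical LR(0) collection (I0 = CLOSURE({[P' → . P]}), then GOTO on every symbol after a dot until no new states appear). It has 10 states:
  I0: { [P → . / x], [P → . ; P], [P → . ; y], [P → . S x], [P' → . P], [S → . y] }  — shift
  I1: { [P → / . x] }  — shift
  I2: { [P → . / x], [P → . ; P], [P → . ; y], [P → . S x], [P → ; . P], [P → ; . y], [S → . y] }  — shift
  I3: { [P' → P .] }  — accept
  I4: { [P → S . x] }  — shift
  I5: { [S → y .] }  — reduce
  I6: { [P → S x .] }  — reduce
  I7: { [P → ; P .] }  — reduce
  I8: { [P → ; y .], [S → y .] }  — 2 reduces
  I9: { [P → / x .] }  — reduce

I8 contains complete items [P → ; y .], [S → y .] — reduce-reduce conflict.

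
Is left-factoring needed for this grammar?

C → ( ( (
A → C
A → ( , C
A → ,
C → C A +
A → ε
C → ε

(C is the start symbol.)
No, left-factoring is not needed

Left-factoring is needed when two productions for the same non-terminal
share a common prefix on the right-hand side.

Productions for C:
  C → ( ( (
  C → C A +
  C → ε
Productions for A:
  A → C
  A → ( , C
  A → ,
  A → ε

No common prefixes found.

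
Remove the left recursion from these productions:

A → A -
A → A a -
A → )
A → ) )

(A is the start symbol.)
A → ) A'
A → ) ) A'
A' → - A'
A' → a - A'
A' → ε

A is directly left-recursive. The standard transformation for
  A → A α₁ | ... | A α_m | β₁ | ... | β_n
is
  A  → β₁ A' | ... | β_n A'
  A' → α₁ A' | ... | α_m A' | ε

A → ) becomes A → ) A'
A → ) ) becomes A → ) ) A'
A → A - becomes A' → - A'
A → A a - becomes A' → a - A'
Add A' → ε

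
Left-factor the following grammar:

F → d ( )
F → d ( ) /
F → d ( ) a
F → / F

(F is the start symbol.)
F → d ( ) F'
F' → ε
F' → /
F' → a
F → / F

Left-factoring transforms A → αβ₁ | αβ₂ into A → αA' and A' → β₁ | β₂
(α is the longest common prefix among the alternatives). Repeat until
no nonterminal has two alternatives with a common prefix.

Round 1: F has alternatives sharing prefix 'd ( )'. Introduce F': F → d ( ) F'
  Add: F' → ε
  Add: F' → /
  Add: F' → a

No remaining common prefixes — done.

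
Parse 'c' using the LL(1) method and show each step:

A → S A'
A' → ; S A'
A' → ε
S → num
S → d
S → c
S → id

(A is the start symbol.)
Stack is shown with the top on the left.

Stack   Input  Action
---------------------
A $     c $    output A → S A'
S A' $  c $    output S → c
c A' $  c $    match 'c'
A' $    $      output A' → ε
$       $      accept

The string is accepted.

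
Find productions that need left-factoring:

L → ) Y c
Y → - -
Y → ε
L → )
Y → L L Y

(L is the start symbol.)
Yes, L has productions with common prefix ')'

Left-factoring is needed when two productions for the same non-terminal
share a common prefix on the right-hand side.

Productions for L:
  L → ) Y c
  L → )
Productions for Y:
  Y → - -
  Y → ε
  Y → L L Y

Found common prefix ')' in productions for L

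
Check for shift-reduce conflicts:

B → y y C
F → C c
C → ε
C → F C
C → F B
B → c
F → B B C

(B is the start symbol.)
Yes — I4: [C → .] vs [B → . c]; I6: [B → y y C .] vs [F → C . c]; I7: [C → .] vs [B → . c]; I8: [C → F B .] vs [B → . c]; I9: [C → F C .] vs [F → C . c]; I11: [C → .] vs [B → . c]; I12: [F → B B C .] vs [F → C . c]

A shift-reduce conflict occurs when an LR(0) state has both:
  - a complete (reduce) item [A → α .] (dot at the end), and
  - a shift item [B → β . c γ] (dot before a terminal).

Augment with B' → B and build the canonical LR(0) collection (I0 = CLOSURE({[B' → . B]}), then GOTO on every symbol after a dot until no new states appear). It has 13 states:
  I0: { [B → . c], [B → . y y C], [B' → . B] }  — shift
  I1: { [B' → B .] }  — accept
  I2: { [B → c .] }  — reduce
  I3: { [B → y . y C] }  — shift
  I4: { [B → . c], [B → . y y C], [B → y y . C], [C → . F B], [C → . F C], [C → .], [F → . B B C], [F → . C c] }  — shift, reduce
  I5: { [B → . c], [B → . y y C], [F → B . B C] }  — shift
  I6: { [B → y y C .], [F → C . c] }  — shift, reduce
  I7: { [B → . c], [B → . y y C], [C → . F B], [C → . F C], [C → .], [C → F . B], [C → F . C], [F → . B B C], [F → . C c] }  — shift, reduce
  I8: { [B → . c], [B → . y y C], [C → F B .], [F → B . B C] }  — shift, reduce
  I9: { [C → F C .], [F → C . c] }  — shift, reduce
  I10: { [F → C c .] }  — reduce
  I11: { [B → . c], [B → . y y C], [C → . F B], [C → . F C], [C → .], [F → . B B C], [F → . C c], [F → B B . C] }  — shift, reduce
  I12: { [F → B B C .], [F → C . c] }  — shift, reduce

I4 contains reduce item [C → .] and shift items [B → . c], [B → . y y C] — shift-reduce conflict.
I6 contains reduce item [B → y y C .] and shift item [F → C . c] — shift-reduce conflict.
I7 contains reduce item [C → .] and shift items [B → . c], [B → . y y C] — shift-reduce conflict.
I8 contains reduce item [C → F B .] and shift items [B → . c], [B → . y y C] — shift-reduce conflict.
I9 contains reduce item [C → F C .] and shift item [F → C . c] — shift-reduce conflict.
I11 contains reduce item [C → .] and shift items [B → . c], [B → . y y C] — shift-reduce conflict.
I12 contains reduce item [F → B B C .] and shift item [F → C . c] — shift-reduce conflict.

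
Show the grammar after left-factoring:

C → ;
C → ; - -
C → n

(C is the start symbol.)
Left-factoring transforms A → αβ₁ | αβ₂ into A → αA' and A' → β₁ | β₂
(α is the longest common prefix among the alternatives). Repeat until
no nonterminal has two alternatives with a common prefix.

Round 1: C has alternatives sharing prefix ';'. Introduce C': C → ; C'
  Add: C' → ε
  Add: C' → - -

No remaining common prefixes — done.

Resulting grammar:
C → ; C'
C' → ε
C' → - -
C → n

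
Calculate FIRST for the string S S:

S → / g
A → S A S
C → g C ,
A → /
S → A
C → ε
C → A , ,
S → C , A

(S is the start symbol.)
FIRST sets of the non-terminals involved (from the grammar, by fixed-point iteration):
  FIRST(S) = { ',', '/', 'g' }

To compute FIRST(S S), process the symbols left to right:
Symbol S is a non-terminal. Add FIRST(S) \ {ε} = { ',', '/', 'g' }
S is not nullable (ε ∉ FIRST(S)), so stop here.
FIRST(S S) = { ',', '/', 'g' }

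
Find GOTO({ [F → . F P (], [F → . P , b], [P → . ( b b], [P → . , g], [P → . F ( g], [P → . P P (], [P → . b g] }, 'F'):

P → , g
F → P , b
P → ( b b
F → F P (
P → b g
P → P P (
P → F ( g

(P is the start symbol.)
GOTO(I, 'F') = CLOSURE({ [A → αX.β] : [A → α.Xβ] ∈ I, X = 'F' })

Items with dot before 'F', with the dot advanced:
  [F → . F P (] → [F → F . P (]
  [P → . F ( g] → [P → F . ( g]
Closure of the advanced items:
  [F → F . P (] has the dot before P: add [P → . , g], [P → . ( b b], [P → . b g], [P → . P P (], [P → . F ( g]
  [P → . F ( g] has the dot before F: add [F → . P , b], [F → . F P (]

GOTO = { [F → . F P (], [F → . P , b], [F → F . P (], [P → . ( b b], [P → . , g], [P → . F ( g], [P → . P P (], [P → . b g], [P → F . ( g] }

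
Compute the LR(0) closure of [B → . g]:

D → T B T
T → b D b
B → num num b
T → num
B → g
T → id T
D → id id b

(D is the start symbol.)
{ [B → . g] }

To compute CLOSURE, for each item [A → α.Bβ] where B is a non-terminal, add [B → .γ] for all productions B → γ; repeat for the newly added items until nothing changes.

Start with: [B → . g]
The dot precedes the terminal g, so nothing is added.

CLOSURE = { [B → . g] }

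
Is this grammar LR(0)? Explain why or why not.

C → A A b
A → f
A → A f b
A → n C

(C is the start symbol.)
A grammar is LR(0) if no state in the canonical LR(0) collection has:
  - both a shift item (dot before a terminal) and a complete item (shift-reduce conflict), or
  - two or more complete items (reduce-reduce conflict; the accept item [C' → C .] counts as a complete item here).

Augment with C' → C and build the canonical LR(0) collection (I0 = CLOSURE({[C' → . C]}), then GOTO on every symbol after a dot until no new states appear). It has 11 states:
  I0: { [A → . A f b], [A → . f], [A → . n C], [C → . A A b], [C' → . C] }  — shift
  I1: { [A → . A f b], [A → . f], [A → . n C], [A → A . f b], [C → A . A b] }  — shift
  I2: { [C' → C .] }  — accept
  I3: { [A → f .] }  — reduce
  I4: { [A → . A f b], [A → . f], [A → . n C], [A → n . C], [C → . A A b] }  — shift
  I5: { [A → n C .] }  — reduce
  I6: { [A → A . f b], [C → A A . b] }  — shift
  I7: { [A → A f . b], [A → f .] }  — shift, reduce
  I8: { [A → A f b .] }  — reduce
  I9: { [C → A A b .] }  — reduce
  I10: { [A → A f . b] }  — shift

Conflict in state I7:
  Shift-reduce conflict between [A → f .] and [A → A f . b]
So the grammar is NOT LR(0).

Answer: No. Shift-reduce conflict between [A → f .] and [A → A f . b]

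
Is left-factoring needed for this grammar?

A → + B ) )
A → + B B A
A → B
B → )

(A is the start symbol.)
Yes, A has productions with common prefix '+ B'

Left-factoring is needed when two productions for the same non-terminal
share a common prefix on the right-hand side.

Productions for A:
  A → + B ) )
  A → + B B A
  A → B

Found common prefix '+ B' in productions for A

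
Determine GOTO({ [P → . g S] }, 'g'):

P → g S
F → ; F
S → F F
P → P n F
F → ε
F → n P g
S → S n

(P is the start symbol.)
{ [F → . ; F], [F → . n P g], [F → .], [P → g . S], [S → . F F], [S → . S n] }

GOTO(I, 'g') = CLOSURE({ [A → αX.β] : [A → α.Xβ] ∈ I, X = 'g' })

Items with dot before 'g', with the dot advanced:
  [P → . g S] → [P → g . S]
Closure of the advanced items:
  [P → g . S] has the dot before S: add [S → . F F], [S → . S n]
  [S → . F F] has the dot before F: add [F → . ; F], [F → .], [F → . n P g]

GOTO = { [F → . ; F], [F → . n P g], [F → .], [P → g . S], [S → . F F], [S → . S n] }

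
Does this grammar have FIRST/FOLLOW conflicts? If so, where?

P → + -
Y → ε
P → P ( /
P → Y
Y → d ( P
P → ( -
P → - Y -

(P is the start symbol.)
Yes. P → P '(' '/' with FOLLOW(P) on { '(', '-' }; P → '(' '-' with FOLLOW(P) on { '(' }; P → '-' Y '-' with FOLLOW(P) on { '-' }

Nullable non-terminals: P, Y.
FIRST sets used below: FIRST(P) = { '(', '+', '-', 'd', ε }, FIRST(Y) = { 'd', ε }

P: nullable alternative(s) P → Y; FOLLOW(P) = { $, '(', '-' }
  P → + -: FIRST \ {ε} = { '+' } — disjoint from FOLLOW(P)
  P → P ( /: FIRST \ {ε} = { '(', '+', '-', 'd' } — overlaps FOLLOW(P) on { '(', '-' }: CONFLICT
  P → Y: FIRST \ {ε} = { 'd' } — this is the only nullable alternative, skip
  P → ( -: FIRST \ {ε} = { '(' } — overlaps FOLLOW(P) on { '(' }: CONFLICT
  P → - Y -: FIRST \ {ε} = { '-' } — overlaps FOLLOW(P) on { '-' }: CONFLICT

Y: nullable alternative(s) Y → ε; FOLLOW(Y) = { $, '(', '-' }
  Y → ε: FIRST \ {ε} = { } — this is the only nullable alternative, skip
  Y → d ( P: FIRST \ {ε} = { 'd' } — disjoint from FOLLOW(Y)

So the grammar has 3 FIRST/FOLLOW conflicts (marked CONFLICT above).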